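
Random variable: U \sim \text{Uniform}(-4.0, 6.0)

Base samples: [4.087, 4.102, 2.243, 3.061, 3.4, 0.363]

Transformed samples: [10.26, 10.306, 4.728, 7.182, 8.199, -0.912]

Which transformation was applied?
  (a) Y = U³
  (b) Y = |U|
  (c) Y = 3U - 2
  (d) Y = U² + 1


Checking option (c) Y = 3U - 2:
  U = 4.087 -> Y = 10.26 ✓
  U = 4.102 -> Y = 10.306 ✓
  U = 2.243 -> Y = 4.728 ✓
All samples match this transformation.

(c) 3U - 2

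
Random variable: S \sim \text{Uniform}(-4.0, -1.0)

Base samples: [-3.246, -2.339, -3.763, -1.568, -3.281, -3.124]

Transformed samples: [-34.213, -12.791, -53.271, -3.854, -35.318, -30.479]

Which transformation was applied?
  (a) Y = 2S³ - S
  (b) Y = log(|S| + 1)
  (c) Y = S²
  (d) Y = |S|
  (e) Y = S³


Checking option (e) Y = S³:
  S = -3.246 -> Y = -34.213 ✓
  S = -2.339 -> Y = -12.791 ✓
  S = -3.763 -> Y = -53.271 ✓
All samples match this transformation.

(e) S³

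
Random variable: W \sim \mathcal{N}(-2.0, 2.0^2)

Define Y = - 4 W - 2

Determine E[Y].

For Y = -4W - 2:
E[Y] = -4 * E[W] - 2
E[W] = -2.0 = -2
E[Y] = -4 * (-2) - 2 = 6

6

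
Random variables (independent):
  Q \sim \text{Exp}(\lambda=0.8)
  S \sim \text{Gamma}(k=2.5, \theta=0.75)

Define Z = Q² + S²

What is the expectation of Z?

E[Z] = E[Q²] + E[S²]
E[Q²] = Var(Q) + E[Q]² = 1.5625 + 1.5625 = 3.125
E[S²] = Var(S) + E[S]² = 1.40625 + 3.515625 = 4.921875
E[Z] = 3.125 + 4.921875 = 8.046875

8.046875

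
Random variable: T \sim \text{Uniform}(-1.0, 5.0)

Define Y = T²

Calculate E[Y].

Using E[X²] = Var(X) + (E[X])²:
E[T] = 2
Var(T) = (5 + 1)^2/12 = 3
E[T²] = 3 + 2² = 3 + 4 = 7

7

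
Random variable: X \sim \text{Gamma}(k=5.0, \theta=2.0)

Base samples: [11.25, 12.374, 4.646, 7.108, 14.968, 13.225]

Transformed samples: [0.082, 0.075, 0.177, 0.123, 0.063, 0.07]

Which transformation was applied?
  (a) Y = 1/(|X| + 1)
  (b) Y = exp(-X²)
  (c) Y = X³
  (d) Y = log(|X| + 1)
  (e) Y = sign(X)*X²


Checking option (a) Y = 1/(|X| + 1):
  X = 11.25 -> Y = 0.082 ✓
  X = 12.374 -> Y = 0.075 ✓
  X = 4.646 -> Y = 0.177 ✓
All samples match this transformation.

(a) 1/(|X| + 1)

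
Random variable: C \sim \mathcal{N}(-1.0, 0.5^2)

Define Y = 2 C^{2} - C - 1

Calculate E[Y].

E[Y] = 2*E[C²] - 1*E[C] - 1
E[C] = -1
E[C²] = Var(C) + (E[C])² = 0.25 + 1 = 1.25
E[Y] = 2*1.25 - 1*(-1) - 1 = 2.5

2.5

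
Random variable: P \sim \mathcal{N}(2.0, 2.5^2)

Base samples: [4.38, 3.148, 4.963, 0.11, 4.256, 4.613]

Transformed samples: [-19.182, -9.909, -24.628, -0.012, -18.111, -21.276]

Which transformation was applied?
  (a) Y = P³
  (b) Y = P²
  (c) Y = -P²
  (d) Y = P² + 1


Checking option (c) Y = -P²:
  P = 4.38 -> Y = -19.182 ✓
  P = 3.148 -> Y = -9.909 ✓
  P = 4.963 -> Y = -24.628 ✓
All samples match this transformation.

(c) -P²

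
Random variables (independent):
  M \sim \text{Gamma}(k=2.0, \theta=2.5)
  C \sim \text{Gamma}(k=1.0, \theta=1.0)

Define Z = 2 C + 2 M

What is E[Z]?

E[Z] = 2*E[M] + 2*E[C]
E[M] = 5
E[C] = 1
E[Z] = 2*5 + 2*1 = 12

12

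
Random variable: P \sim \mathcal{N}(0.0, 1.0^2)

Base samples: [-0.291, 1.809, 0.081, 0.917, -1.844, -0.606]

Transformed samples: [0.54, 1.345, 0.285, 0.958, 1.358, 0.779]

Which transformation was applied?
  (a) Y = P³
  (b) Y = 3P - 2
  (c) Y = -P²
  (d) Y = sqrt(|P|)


Checking option (d) Y = sqrt(|P|):
  P = -0.291 -> Y = 0.54 ✓
  P = 1.809 -> Y = 1.345 ✓
  P = 0.081 -> Y = 0.285 ✓
All samples match this transformation.

(d) sqrt(|P|)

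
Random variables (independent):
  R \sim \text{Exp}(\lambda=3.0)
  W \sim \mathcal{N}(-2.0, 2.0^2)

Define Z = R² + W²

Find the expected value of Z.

E[Z] = E[R²] + E[W²]
E[R²] = Var(R) + E[R]² = 0.11111111 + 0.11111111 = 0.22222222
E[W²] = Var(W) + E[W]² = 4 + 4 = 8
E[Z] = 0.22222222 + 8 = 8.2222222

8.2222222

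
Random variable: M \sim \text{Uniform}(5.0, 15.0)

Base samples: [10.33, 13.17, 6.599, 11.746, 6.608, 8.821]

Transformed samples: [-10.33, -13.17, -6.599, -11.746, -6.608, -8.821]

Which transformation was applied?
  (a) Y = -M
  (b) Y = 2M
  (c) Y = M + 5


Checking option (a) Y = -M:
  M = 10.33 -> Y = -10.33 ✓
  M = 13.17 -> Y = -13.17 ✓
  M = 6.599 -> Y = -6.599 ✓
All samples match this transformation.

(a) -M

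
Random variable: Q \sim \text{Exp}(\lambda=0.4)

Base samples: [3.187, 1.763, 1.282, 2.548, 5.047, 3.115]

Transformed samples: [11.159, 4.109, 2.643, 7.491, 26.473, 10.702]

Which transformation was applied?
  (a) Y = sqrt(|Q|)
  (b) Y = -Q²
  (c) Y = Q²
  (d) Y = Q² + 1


Checking option (d) Y = Q² + 1:
  Q = 3.187 -> Y = 11.159 ✓
  Q = 1.763 -> Y = 4.109 ✓
  Q = 1.282 -> Y = 2.643 ✓
All samples match this transformation.

(d) Q² + 1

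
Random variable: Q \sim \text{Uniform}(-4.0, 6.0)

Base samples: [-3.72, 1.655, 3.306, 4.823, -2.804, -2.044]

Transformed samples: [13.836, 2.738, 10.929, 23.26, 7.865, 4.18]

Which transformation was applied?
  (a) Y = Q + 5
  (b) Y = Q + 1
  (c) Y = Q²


Checking option (c) Y = Q²:
  Q = -3.72 -> Y = 13.836 ✓
  Q = 1.655 -> Y = 2.738 ✓
  Q = 3.306 -> Y = 10.929 ✓
All samples match this transformation.

(c) Q²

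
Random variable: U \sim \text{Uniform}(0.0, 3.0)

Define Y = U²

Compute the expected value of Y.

Using E[X²] = Var(X) + (E[X])²:
E[U] = 1.5
Var(U) = (3 - 0)^2/12 = 0.75
E[U²] = 0.75 + 1.5² = 0.75 + 2.25 = 3

3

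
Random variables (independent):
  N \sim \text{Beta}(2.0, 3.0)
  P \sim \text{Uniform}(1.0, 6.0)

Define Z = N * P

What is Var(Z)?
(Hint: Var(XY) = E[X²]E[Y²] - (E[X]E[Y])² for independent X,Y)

Var(XY) = E[X²]E[Y²] - (E[X]E[Y])²
E[N] = 0.4, Var(N) = 0.04
E[P] = 3.5, Var(P) = 2.0833333
E[N²] = 0.04 + 0.4² = 0.2
E[P²] = 2.0833333 + 3.5² = 14.333333
Var(Z) = 0.2*14.333333 - (0.4*3.5)²
= 2.8666667 - 1.96 = 0.90666667

0.90666667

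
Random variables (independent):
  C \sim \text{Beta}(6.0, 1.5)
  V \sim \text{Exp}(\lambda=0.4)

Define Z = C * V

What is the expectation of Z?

For independent RVs: E[XY] = E[X]*E[Y]
E[C] = 0.8
E[V] = 2.5
E[Z] = 0.8 * 2.5 = 2

2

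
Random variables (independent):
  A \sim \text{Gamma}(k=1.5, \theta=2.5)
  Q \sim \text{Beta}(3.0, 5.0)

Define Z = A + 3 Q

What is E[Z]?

E[Z] = 1*E[A] + 3*E[Q]
E[A] = 3.75
E[Q] = 0.375
E[Z] = 1*3.75 + 3*0.375 = 4.875

4.875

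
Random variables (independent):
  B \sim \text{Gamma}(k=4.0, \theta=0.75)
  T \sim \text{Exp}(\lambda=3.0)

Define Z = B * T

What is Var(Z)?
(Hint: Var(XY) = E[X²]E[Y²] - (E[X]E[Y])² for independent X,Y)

Var(XY) = E[X²]E[Y²] - (E[X]E[Y])²
E[B] = 3, Var(B) = 2.25
E[T] = 0.33333333, Var(T) = 0.11111111
E[B²] = 2.25 + 3² = 11.25
E[T²] = 0.11111111 + 0.33333333² = 0.22222222
Var(Z) = 11.25*0.22222222 - (3*0.33333333)²
= 2.5 - 1 = 1.5

1.5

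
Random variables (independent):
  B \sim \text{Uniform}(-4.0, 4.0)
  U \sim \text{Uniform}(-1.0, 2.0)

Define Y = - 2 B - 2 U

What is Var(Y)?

For independent RVs: Var(aX + bY) = a²Var(X) + b²Var(Y)
Var(B) = 5.3333333
Var(U) = 0.75
Var(Y) = (-2)²*5.3333333 + (-2)²*0.75
= 4*5.3333333 + 4*0.75 = 24.333333

24.333333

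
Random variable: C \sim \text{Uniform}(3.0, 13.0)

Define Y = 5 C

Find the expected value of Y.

For Y = 5C:
E[Y] = 5 * E[C]
E[C] = (3 + 13)/2 = 8
E[Y] = 5 * 8 = 40

40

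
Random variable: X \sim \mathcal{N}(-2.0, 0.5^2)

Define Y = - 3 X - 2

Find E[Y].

For Y = -3X - 2:
E[Y] = -3 * E[X] - 2
E[X] = -2.0 = -2
E[Y] = -3 * (-2) - 2 = 4

4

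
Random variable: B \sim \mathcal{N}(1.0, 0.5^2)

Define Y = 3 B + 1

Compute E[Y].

For Y = 3B + 1:
E[Y] = 3 * E[B] + 1
E[B] = 1.0 = 1
E[Y] = 3 * 1 + 1 = 4

4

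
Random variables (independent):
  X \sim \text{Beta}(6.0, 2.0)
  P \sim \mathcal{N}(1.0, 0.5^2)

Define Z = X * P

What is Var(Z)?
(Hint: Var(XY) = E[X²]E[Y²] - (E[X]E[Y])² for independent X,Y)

Var(XY) = E[X²]E[Y²] - (E[X]E[Y])²
E[X] = 0.75, Var(X) = 0.020833333
E[P] = 1, Var(P) = 0.25
E[X²] = 0.020833333 + 0.75² = 0.58333333
E[P²] = 0.25 + 1² = 1.25
Var(Z) = 0.58333333*1.25 - (0.75*1)²
= 0.72916667 - 0.5625 = 0.16666667

0.16666667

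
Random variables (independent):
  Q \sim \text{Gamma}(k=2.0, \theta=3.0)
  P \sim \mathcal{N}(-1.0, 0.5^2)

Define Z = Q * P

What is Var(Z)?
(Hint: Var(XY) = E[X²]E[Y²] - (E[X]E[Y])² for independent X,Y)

Var(XY) = E[X²]E[Y²] - (E[X]E[Y])²
E[Q] = 6, Var(Q) = 18
E[P] = -1, Var(P) = 0.25
E[Q²] = 18 + 6² = 54
E[P²] = 0.25 + (-1)² = 1.25
Var(Z) = 54*1.25 - (6*(-1))²
= 67.5 - 36 = 31.5

31.5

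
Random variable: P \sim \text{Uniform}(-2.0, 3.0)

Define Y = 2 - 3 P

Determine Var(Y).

For Y = aP + b: Var(Y) = a² * Var(P)
Var(P) = (3 + 2)^2/12 = 2.0833333
Var(Y) = (-3)² * 2.0833333 = 9 * 2.0833333 = 18.75

18.75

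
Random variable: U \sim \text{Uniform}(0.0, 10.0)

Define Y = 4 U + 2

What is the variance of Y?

For Y = aU + b: Var(Y) = a² * Var(U)
Var(U) = (10 - 0)^2/12 = 8.3333333
Var(Y) = 4² * 8.3333333 = 16 * 8.3333333 = 133.33333

133.33333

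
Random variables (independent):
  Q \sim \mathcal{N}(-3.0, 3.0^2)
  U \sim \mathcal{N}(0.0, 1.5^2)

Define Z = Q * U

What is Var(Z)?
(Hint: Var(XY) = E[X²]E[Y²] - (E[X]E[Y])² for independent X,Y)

Var(XY) = E[X²]E[Y²] - (E[X]E[Y])²
E[Q] = -3, Var(Q) = 9
E[U] = 0, Var(U) = 2.25
E[Q²] = 9 + (-3)² = 18
E[U²] = 2.25 + 0² = 2.25
Var(Z) = 18*2.25 - (-3*0)²
= 40.5 - 0 = 40.5

40.5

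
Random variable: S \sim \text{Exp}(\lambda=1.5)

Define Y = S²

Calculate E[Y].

E[S²] = Var(S) + (E[S])² = 0.44444444 + 0.44444444 = 0.88888889

0.88888889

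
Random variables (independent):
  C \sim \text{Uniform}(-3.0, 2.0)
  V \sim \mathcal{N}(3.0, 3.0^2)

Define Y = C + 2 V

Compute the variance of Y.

For independent RVs: Var(aX + bY) = a²Var(X) + b²Var(Y)
Var(C) = 2.0833333
Var(V) = 9
Var(Y) = 1²*2.0833333 + 2²*9
= 1*2.0833333 + 4*9 = 38.083333

38.083333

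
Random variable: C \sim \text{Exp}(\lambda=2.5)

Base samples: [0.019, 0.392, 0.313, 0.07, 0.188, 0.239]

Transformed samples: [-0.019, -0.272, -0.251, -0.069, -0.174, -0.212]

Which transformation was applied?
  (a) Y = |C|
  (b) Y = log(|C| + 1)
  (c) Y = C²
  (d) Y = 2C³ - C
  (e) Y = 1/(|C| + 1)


Checking option (d) Y = 2C³ - C:
  C = 0.019 -> Y = -0.019 ✓
  C = 0.392 -> Y = -0.272 ✓
  C = 0.313 -> Y = -0.251 ✓
All samples match this transformation.

(d) 2C³ - C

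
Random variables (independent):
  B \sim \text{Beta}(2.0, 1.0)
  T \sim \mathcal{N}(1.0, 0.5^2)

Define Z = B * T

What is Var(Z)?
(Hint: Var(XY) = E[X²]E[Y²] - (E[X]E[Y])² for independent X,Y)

Var(XY) = E[X²]E[Y²] - (E[X]E[Y])²
E[B] = 0.66666667, Var(B) = 0.055555556
E[T] = 1, Var(T) = 0.25
E[B²] = 0.055555556 + 0.66666667² = 0.5
E[T²] = 0.25 + 1² = 1.25
Var(Z) = 0.5*1.25 - (0.66666667*1)²
= 0.625 - 0.44444444 = 0.18055556

0.18055556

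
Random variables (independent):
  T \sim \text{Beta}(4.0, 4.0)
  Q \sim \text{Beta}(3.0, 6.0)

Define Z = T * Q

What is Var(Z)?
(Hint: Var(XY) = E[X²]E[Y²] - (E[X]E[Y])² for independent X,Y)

Var(XY) = E[X²]E[Y²] - (E[X]E[Y])²
E[T] = 0.5, Var(T) = 0.027777778
E[Q] = 0.33333333, Var(Q) = 0.022222222
E[T²] = 0.027777778 + 0.5² = 0.27777778
E[Q²] = 0.022222222 + 0.33333333² = 0.13333333
Var(Z) = 0.27777778*0.13333333 - (0.5*0.33333333)²
= 0.037037037 - 0.027777778 = 0.0092592593

0.0092592593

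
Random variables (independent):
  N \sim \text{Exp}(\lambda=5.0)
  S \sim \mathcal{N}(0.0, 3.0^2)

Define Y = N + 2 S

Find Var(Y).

For independent RVs: Var(aX + bY) = a²Var(X) + b²Var(Y)
Var(N) = 0.04
Var(S) = 9
Var(Y) = 1²*0.04 + 2²*9
= 1*0.04 + 4*9 = 36.04

36.04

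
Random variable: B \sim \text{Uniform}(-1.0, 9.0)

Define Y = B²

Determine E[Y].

E[B²] = Var(B) + (E[B])² = 8.3333333 + 16 = 24.333333

24.333333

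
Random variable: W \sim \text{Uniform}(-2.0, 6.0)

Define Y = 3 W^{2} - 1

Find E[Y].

E[Y] = 3*E[W²] - 1
E[W] = 2
E[W²] = Var(W) + (E[W])² = 5.3333333 + 4 = 9.3333333
E[Y] = 3*9.3333333 - 1 = 27

27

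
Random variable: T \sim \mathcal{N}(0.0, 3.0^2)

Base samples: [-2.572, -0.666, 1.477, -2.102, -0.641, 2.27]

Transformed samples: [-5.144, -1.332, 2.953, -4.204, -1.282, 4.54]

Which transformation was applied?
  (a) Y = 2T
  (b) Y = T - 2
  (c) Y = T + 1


Checking option (a) Y = 2T:
  T = -2.572 -> Y = -5.144 ✓
  T = -0.666 -> Y = -1.332 ✓
  T = 1.477 -> Y = 2.953 ✓
All samples match this transformation.

(a) 2T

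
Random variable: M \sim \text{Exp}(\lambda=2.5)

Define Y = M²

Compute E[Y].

Using E[X²] = Var(X) + (E[X])²:
E[M] = 0.4
Var(M) = 1/2.5^2 = 0.16
E[M²] = 0.16 + 0.4² = 0.16 + 0.16 = 0.32

0.32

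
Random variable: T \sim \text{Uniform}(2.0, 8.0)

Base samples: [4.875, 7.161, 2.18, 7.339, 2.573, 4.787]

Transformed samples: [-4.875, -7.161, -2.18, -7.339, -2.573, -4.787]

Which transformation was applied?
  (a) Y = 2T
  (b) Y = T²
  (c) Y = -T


Checking option (c) Y = -T:
  T = 4.875 -> Y = -4.875 ✓
  T = 7.161 -> Y = -7.161 ✓
  T = 2.18 -> Y = -2.18 ✓
All samples match this transformation.

(c) -T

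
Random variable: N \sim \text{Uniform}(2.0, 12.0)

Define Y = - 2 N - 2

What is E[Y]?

For Y = -2N - 2:
E[Y] = -2 * E[N] - 2
E[N] = (2 + 12)/2 = 7
E[Y] = -2 * 7 - 2 = -16

-16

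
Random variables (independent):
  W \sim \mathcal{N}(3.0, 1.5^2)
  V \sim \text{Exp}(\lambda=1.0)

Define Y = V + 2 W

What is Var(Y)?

For independent RVs: Var(aX + bY) = a²Var(X) + b²Var(Y)
Var(W) = 2.25
Var(V) = 1
Var(Y) = 2²*2.25 + 1²*1
= 4*2.25 + 1*1 = 10

10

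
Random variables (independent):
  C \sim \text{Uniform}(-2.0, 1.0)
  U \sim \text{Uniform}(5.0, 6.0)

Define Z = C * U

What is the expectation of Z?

For independent RVs: E[XY] = E[X]*E[Y]
E[C] = -0.5
E[U] = 5.5
E[Z] = -0.5 * 5.5 = -2.75

-2.75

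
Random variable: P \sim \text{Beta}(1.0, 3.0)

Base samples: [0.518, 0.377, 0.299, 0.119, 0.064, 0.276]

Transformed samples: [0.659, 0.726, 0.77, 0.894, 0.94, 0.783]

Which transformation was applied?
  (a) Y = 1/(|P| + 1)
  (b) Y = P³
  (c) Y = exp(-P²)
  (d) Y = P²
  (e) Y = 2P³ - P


Checking option (a) Y = 1/(|P| + 1):
  P = 0.518 -> Y = 0.659 ✓
  P = 0.377 -> Y = 0.726 ✓
  P = 0.299 -> Y = 0.77 ✓
All samples match this transformation.

(a) 1/(|P| + 1)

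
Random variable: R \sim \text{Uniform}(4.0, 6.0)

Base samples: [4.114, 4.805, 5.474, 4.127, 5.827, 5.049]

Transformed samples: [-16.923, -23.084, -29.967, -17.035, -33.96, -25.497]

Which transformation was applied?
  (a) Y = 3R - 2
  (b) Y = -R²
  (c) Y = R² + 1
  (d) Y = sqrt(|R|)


Checking option (b) Y = -R²:
  R = 4.114 -> Y = -16.923 ✓
  R = 4.805 -> Y = -23.084 ✓
  R = 5.474 -> Y = -29.967 ✓
All samples match this transformation.

(b) -R²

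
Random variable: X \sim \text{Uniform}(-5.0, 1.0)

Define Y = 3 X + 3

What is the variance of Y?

For Y = aX + b: Var(Y) = a² * Var(X)
Var(X) = (1 + 5)^2/12 = 3
Var(Y) = 3² * 3 = 9 * 3 = 27

27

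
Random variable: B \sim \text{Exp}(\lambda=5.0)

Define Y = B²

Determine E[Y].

Using E[X²] = Var(X) + (E[X])²:
E[B] = 0.2
Var(B) = 1/5.0^2 = 0.04
E[B²] = 0.04 + 0.2² = 0.04 + 0.04 = 0.08

0.08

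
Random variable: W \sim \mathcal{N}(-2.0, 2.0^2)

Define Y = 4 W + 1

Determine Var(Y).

For Y = aW + b: Var(Y) = a² * Var(W)
Var(W) = 2.0^2 = 4
Var(Y) = 4² * 4 = 16 * 4 = 64

64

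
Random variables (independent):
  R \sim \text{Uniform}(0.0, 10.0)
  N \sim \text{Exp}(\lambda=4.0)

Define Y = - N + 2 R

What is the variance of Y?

For independent RVs: Var(aX + bY) = a²Var(X) + b²Var(Y)
Var(R) = 8.3333333
Var(N) = 0.0625
Var(Y) = 2²*8.3333333 + (-1)²*0.0625
= 4*8.3333333 + 1*0.0625 = 33.395833

33.395833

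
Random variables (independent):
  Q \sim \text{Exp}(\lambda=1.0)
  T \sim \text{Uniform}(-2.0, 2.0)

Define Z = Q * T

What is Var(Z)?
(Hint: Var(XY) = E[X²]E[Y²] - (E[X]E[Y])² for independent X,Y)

Var(XY) = E[X²]E[Y²] - (E[X]E[Y])²
E[Q] = 1, Var(Q) = 1
E[T] = 0, Var(T) = 1.3333333
E[Q²] = 1 + 1² = 2
E[T²] = 1.3333333 + 0² = 1.3333333
Var(Z) = 2*1.3333333 - (1*0)²
= 2.6666667 - 0 = 2.6666667

2.6666667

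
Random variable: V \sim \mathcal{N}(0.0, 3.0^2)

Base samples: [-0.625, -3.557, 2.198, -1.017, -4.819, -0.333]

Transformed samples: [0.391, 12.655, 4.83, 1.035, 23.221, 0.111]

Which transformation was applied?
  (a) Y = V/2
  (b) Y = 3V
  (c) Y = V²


Checking option (c) Y = V²:
  V = -0.625 -> Y = 0.391 ✓
  V = -3.557 -> Y = 12.655 ✓
  V = 2.198 -> Y = 4.83 ✓
All samples match this transformation.

(c) V²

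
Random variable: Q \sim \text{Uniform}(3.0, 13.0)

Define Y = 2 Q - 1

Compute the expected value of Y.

For Y = 2Q - 1:
E[Y] = 2 * E[Q] - 1
E[Q] = (3 + 13)/2 = 8
E[Y] = 2 * 8 - 1 = 15

15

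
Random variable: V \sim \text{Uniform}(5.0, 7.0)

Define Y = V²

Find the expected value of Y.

Using E[X²] = Var(X) + (E[X])²:
E[V] = 6
Var(V) = (7 - 5)^2/12 = 0.33333333
E[V²] = 0.33333333 + 6² = 0.33333333 + 36 = 36.333333

36.333333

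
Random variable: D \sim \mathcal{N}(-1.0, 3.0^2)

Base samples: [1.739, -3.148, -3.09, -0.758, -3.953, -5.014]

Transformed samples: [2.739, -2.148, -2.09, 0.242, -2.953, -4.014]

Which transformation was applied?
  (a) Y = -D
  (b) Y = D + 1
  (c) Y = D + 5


Checking option (b) Y = D + 1:
  D = 1.739 -> Y = 2.739 ✓
  D = -3.148 -> Y = -2.148 ✓
  D = -3.09 -> Y = -2.09 ✓
All samples match this transformation.

(b) D + 1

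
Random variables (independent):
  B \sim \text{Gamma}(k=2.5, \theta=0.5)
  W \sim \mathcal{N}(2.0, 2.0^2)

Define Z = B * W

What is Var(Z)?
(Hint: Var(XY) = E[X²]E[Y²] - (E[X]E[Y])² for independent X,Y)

Var(XY) = E[X²]E[Y²] - (E[X]E[Y])²
E[B] = 1.25, Var(B) = 0.625
E[W] = 2, Var(W) = 4
E[B²] = 0.625 + 1.25² = 2.1875
E[W²] = 4 + 2² = 8
Var(Z) = 2.1875*8 - (1.25*2)²
= 17.5 - 6.25 = 11.25

11.25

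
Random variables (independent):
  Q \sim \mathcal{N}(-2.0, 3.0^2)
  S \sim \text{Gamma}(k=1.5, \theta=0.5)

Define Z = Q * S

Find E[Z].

For independent RVs: E[XY] = E[X]*E[Y]
E[Q] = -2
E[S] = 0.75
E[Z] = -2 * 0.75 = -1.5

-1.5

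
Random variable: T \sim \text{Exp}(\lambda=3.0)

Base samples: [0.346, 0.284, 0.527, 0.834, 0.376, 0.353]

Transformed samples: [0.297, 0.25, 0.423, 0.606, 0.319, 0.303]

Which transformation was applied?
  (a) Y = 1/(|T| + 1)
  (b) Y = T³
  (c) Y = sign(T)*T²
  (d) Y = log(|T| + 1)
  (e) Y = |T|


Checking option (d) Y = log(|T| + 1):
  T = 0.346 -> Y = 0.297 ✓
  T = 0.284 -> Y = 0.25 ✓
  T = 0.527 -> Y = 0.423 ✓
All samples match this transformation.

(d) log(|T| + 1)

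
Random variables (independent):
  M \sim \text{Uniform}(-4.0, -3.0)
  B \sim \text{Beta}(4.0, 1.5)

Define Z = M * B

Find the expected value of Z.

For independent RVs: E[XY] = E[X]*E[Y]
E[M] = -3.5
E[B] = 0.72727273
E[Z] = -3.5 * 0.72727273 = -2.5454545

-2.5454545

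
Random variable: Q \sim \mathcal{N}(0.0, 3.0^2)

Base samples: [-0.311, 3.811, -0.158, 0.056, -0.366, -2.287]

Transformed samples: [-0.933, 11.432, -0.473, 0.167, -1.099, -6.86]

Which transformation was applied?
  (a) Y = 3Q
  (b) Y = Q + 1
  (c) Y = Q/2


Checking option (a) Y = 3Q:
  Q = -0.311 -> Y = -0.933 ✓
  Q = 3.811 -> Y = 11.432 ✓
  Q = -0.158 -> Y = -0.473 ✓
All samples match this transformation.

(a) 3Q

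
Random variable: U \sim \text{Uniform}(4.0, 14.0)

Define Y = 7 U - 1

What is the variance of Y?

For Y = aU + b: Var(Y) = a² * Var(U)
Var(U) = (14 - 4)^2/12 = 8.3333333
Var(Y) = 7² * 8.3333333 = 49 * 8.3333333 = 408.33333

408.33333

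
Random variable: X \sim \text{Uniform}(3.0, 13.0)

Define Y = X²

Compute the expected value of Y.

E[X²] = Var(X) + (E[X])² = 8.3333333 + 64 = 72.333333

72.333333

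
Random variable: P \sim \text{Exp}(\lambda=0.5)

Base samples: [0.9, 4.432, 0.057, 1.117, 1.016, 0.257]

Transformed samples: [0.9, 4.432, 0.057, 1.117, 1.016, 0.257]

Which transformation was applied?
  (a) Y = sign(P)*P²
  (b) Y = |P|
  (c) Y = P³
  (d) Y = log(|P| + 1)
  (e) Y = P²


Checking option (b) Y = |P|:
  P = 0.9 -> Y = 0.9 ✓
  P = 4.432 -> Y = 4.432 ✓
  P = 0.057 -> Y = 0.057 ✓
All samples match this transformation.

(b) |P|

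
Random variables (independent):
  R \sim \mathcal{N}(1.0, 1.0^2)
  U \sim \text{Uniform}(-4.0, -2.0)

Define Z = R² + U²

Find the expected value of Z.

E[Z] = E[R²] + E[U²]
E[R²] = Var(R) + E[R]² = 1 + 1 = 2
E[U²] = Var(U) + E[U]² = 0.33333333 + 9 = 9.3333333
E[Z] = 2 + 9.3333333 = 11.333333

11.333333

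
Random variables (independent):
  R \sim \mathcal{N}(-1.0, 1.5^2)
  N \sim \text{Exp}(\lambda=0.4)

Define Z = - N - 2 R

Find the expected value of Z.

E[Z] = -2*E[R] - 1*E[N]
E[R] = -1
E[N] = 2.5
E[Z] = -2*(-1) - 1*2.5 = -0.5

-0.5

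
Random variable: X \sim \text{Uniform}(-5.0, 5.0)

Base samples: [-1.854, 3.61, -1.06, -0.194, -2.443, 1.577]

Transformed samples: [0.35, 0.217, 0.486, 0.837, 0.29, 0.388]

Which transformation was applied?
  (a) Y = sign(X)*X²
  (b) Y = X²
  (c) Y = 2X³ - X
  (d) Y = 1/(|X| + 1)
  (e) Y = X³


Checking option (d) Y = 1/(|X| + 1):
  X = -1.854 -> Y = 0.35 ✓
  X = 3.61 -> Y = 0.217 ✓
  X = -1.06 -> Y = 0.486 ✓
All samples match this transformation.

(d) 1/(|X| + 1)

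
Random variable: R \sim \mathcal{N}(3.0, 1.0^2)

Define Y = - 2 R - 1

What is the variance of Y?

For Y = aR + b: Var(Y) = a² * Var(R)
Var(R) = 1.0^2 = 1
Var(Y) = (-2)² * 1 = 4 * 1 = 4

4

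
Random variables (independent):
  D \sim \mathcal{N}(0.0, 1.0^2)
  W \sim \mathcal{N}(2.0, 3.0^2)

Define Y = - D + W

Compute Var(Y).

For independent RVs: Var(aX + bY) = a²Var(X) + b²Var(Y)
Var(D) = 1
Var(W) = 9
Var(Y) = (-1)²*1 + 1²*9
= 1*1 + 1*9 = 10

10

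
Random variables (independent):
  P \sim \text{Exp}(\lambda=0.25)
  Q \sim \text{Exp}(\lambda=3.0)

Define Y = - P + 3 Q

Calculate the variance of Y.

For independent RVs: Var(aX + bY) = a²Var(X) + b²Var(Y)
Var(P) = 16
Var(Q) = 0.11111111
Var(Y) = (-1)²*16 + 3²*0.11111111
= 1*16 + 9*0.11111111 = 17

17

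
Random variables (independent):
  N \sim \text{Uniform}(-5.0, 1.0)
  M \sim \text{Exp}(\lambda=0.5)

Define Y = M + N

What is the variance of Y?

For independent RVs: Var(aX + bY) = a²Var(X) + b²Var(Y)
Var(N) = 3
Var(M) = 4
Var(Y) = 1²*3 + 1²*4
= 1*3 + 1*4 = 7

7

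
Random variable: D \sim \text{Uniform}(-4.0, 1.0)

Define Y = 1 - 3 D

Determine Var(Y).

For Y = aD + b: Var(Y) = a² * Var(D)
Var(D) = (1 + 4)^2/12 = 2.0833333
Var(Y) = (-3)² * 2.0833333 = 9 * 2.0833333 = 18.75

18.75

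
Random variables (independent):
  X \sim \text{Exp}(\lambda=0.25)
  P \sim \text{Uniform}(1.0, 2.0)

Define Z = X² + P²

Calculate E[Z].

E[Z] = E[X²] + E[P²]
E[X²] = Var(X) + E[X]² = 16 + 16 = 32
E[P²] = Var(P) + E[P]² = 0.083333333 + 2.25 = 2.3333333
E[Z] = 32 + 2.3333333 = 34.333333

34.333333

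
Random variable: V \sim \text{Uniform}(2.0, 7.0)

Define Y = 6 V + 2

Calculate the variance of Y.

For Y = aV + b: Var(Y) = a² * Var(V)
Var(V) = (7 - 2)^2/12 = 2.0833333
Var(Y) = 6² * 2.0833333 = 36 * 2.0833333 = 75

75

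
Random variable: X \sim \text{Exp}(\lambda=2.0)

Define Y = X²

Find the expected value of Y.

E[X²] = Var(X) + (E[X])² = 0.25 + 0.25 = 0.5

0.5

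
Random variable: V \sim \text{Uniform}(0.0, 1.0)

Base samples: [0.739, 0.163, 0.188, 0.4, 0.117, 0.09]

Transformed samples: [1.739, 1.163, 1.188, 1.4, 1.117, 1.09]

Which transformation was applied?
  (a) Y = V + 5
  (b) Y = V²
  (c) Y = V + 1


Checking option (c) Y = V + 1:
  V = 0.739 -> Y = 1.739 ✓
  V = 0.163 -> Y = 1.163 ✓
  V = 0.188 -> Y = 1.188 ✓
All samples match this transformation.

(c) V + 1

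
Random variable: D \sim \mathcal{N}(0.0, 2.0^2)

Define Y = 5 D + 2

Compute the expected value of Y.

For Y = 5D + 2:
E[Y] = 5 * E[D] + 2
E[D] = 0.0 = 0
E[Y] = 5 * 0 + 2 = 2

2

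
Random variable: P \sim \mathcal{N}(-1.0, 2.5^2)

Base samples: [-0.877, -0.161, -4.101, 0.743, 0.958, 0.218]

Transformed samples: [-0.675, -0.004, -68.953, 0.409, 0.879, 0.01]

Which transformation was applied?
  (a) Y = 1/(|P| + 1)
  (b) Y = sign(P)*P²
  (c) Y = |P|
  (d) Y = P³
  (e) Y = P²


Checking option (d) Y = P³:
  P = -0.877 -> Y = -0.675 ✓
  P = -0.161 -> Y = -0.004 ✓
  P = -4.101 -> Y = -68.953 ✓
All samples match this transformation.

(d) P³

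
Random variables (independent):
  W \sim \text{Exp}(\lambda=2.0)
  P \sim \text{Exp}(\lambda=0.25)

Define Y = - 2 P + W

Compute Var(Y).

For independent RVs: Var(aX + bY) = a²Var(X) + b²Var(Y)
Var(W) = 0.25
Var(P) = 16
Var(Y) = 1²*0.25 + (-2)²*16
= 1*0.25 + 4*16 = 64.25

64.25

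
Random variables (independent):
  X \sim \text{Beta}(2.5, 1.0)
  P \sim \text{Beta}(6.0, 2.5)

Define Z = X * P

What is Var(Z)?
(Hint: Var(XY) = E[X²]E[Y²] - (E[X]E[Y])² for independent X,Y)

Var(XY) = E[X²]E[Y²] - (E[X]E[Y])²
E[X] = 0.71428571, Var(X) = 0.045351474
E[P] = 0.70588235, Var(P) = 0.021853943
E[X²] = 0.045351474 + 0.71428571² = 0.55555556
E[P²] = 0.021853943 + 0.70588235² = 0.52012384
Var(Z) = 0.55555556*0.52012384 - (0.71428571*0.70588235)²
= 0.28895769 - 0.25421933 = 0.034738354

0.034738354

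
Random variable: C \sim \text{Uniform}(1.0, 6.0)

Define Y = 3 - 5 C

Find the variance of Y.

For Y = aC + b: Var(Y) = a² * Var(C)
Var(C) = (6 - 1)^2/12 = 2.0833333
Var(Y) = (-5)² * 2.0833333 = 25 * 2.0833333 = 52.083333

52.083333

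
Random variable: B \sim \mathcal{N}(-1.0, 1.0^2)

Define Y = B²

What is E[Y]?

Using E[X²] = Var(X) + (E[X])²:
E[B] = -1
Var(B) = 1.0^2 = 1
E[B²] = 1 + (-1)² = 1 + 1 = 2

2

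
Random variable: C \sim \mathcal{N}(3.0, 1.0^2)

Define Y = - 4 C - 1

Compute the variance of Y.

For Y = aC + b: Var(Y) = a² * Var(C)
Var(C) = 1.0^2 = 1
Var(Y) = (-4)² * 1 = 16 * 1 = 16

16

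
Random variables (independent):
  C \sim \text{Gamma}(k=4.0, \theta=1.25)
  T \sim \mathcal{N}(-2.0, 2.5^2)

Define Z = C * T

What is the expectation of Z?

For independent RVs: E[XY] = E[X]*E[Y]
E[C] = 5
E[T] = -2
E[Z] = 5 * (-2) = -10

-10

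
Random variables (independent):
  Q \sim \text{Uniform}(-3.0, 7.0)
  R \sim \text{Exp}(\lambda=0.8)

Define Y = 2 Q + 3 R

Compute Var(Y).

For independent RVs: Var(aX + bY) = a²Var(X) + b²Var(Y)
Var(Q) = 8.3333333
Var(R) = 1.5625
Var(Y) = 2²*8.3333333 + 3²*1.5625
= 4*8.3333333 + 9*1.5625 = 47.395833

47.395833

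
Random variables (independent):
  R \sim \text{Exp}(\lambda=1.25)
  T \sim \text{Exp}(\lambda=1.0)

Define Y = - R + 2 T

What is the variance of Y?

For independent RVs: Var(aX + bY) = a²Var(X) + b²Var(Y)
Var(R) = 0.64
Var(T) = 1
Var(Y) = (-1)²*0.64 + 2²*1
= 1*0.64 + 4*1 = 4.64

4.64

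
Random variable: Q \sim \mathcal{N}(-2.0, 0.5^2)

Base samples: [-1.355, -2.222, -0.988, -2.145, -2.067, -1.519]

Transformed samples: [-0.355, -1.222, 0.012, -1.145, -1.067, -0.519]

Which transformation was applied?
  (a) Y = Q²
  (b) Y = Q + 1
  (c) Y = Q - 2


Checking option (b) Y = Q + 1:
  Q = -1.355 -> Y = -0.355 ✓
  Q = -2.222 -> Y = -1.222 ✓
  Q = -0.988 -> Y = 0.012 ✓
All samples match this transformation.

(b) Q + 1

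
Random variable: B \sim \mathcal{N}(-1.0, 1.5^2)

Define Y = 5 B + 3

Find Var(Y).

For Y = aB + b: Var(Y) = a² * Var(B)
Var(B) = 1.5^2 = 2.25
Var(Y) = 5² * 2.25 = 25 * 2.25 = 56.25

56.25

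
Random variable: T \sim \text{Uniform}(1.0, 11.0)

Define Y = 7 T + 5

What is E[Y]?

For Y = 7T + 5:
E[Y] = 7 * E[T] + 5
E[T] = (1 + 11)/2 = 6
E[Y] = 7 * 6 + 5 = 47

47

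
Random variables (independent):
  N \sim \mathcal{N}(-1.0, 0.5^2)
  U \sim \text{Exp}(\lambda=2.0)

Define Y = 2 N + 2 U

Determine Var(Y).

For independent RVs: Var(aX + bY) = a²Var(X) + b²Var(Y)
Var(N) = 0.25
Var(U) = 0.25
Var(Y) = 2²*0.25 + 2²*0.25
= 4*0.25 + 4*0.25 = 2

2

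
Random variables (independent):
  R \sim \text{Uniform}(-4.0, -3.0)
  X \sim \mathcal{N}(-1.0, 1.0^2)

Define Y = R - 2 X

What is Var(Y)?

For independent RVs: Var(aX + bY) = a²Var(X) + b²Var(Y)
Var(R) = 0.083333333
Var(X) = 1
Var(Y) = 1²*0.083333333 + (-2)²*1
= 1*0.083333333 + 4*1 = 4.0833333

4.0833333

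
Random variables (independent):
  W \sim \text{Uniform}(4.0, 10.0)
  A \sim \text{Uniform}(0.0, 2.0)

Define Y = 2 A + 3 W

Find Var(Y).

For independent RVs: Var(aX + bY) = a²Var(X) + b²Var(Y)
Var(W) = 3
Var(A) = 0.33333333
Var(Y) = 3²*3 + 2²*0.33333333
= 9*3 + 4*0.33333333 = 28.333333

28.333333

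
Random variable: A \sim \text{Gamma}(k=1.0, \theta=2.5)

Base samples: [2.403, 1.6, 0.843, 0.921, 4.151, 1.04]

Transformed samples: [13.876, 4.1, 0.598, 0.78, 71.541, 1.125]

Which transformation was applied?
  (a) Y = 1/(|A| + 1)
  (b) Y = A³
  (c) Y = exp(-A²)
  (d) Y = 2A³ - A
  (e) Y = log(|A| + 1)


Checking option (b) Y = A³:
  A = 2.403 -> Y = 13.876 ✓
  A = 1.6 -> Y = 4.1 ✓
  A = 0.843 -> Y = 0.598 ✓
All samples match this transformation.

(b) A³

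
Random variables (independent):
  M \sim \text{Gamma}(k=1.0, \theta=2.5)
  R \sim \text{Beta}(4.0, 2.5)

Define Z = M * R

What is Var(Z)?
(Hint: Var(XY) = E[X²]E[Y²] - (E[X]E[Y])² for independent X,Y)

Var(XY) = E[X²]E[Y²] - (E[X]E[Y])²
E[M] = 2.5, Var(M) = 6.25
E[R] = 0.61538462, Var(R) = 0.031558185
E[M²] = 6.25 + 2.5² = 12.5
E[R²] = 0.031558185 + 0.61538462² = 0.41025641
Var(Z) = 12.5*0.41025641 - (2.5*0.61538462)²
= 5.1282051 - 2.3668639 = 2.7613412

2.7613412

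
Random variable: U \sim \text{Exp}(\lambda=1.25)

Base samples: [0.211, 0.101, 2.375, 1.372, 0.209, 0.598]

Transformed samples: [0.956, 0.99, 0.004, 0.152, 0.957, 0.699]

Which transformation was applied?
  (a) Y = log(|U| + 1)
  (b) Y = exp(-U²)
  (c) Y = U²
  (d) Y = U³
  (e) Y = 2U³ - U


Checking option (b) Y = exp(-U²):
  U = 0.211 -> Y = 0.956 ✓
  U = 0.101 -> Y = 0.99 ✓
  U = 2.375 -> Y = 0.004 ✓
All samples match this transformation.

(b) exp(-U²)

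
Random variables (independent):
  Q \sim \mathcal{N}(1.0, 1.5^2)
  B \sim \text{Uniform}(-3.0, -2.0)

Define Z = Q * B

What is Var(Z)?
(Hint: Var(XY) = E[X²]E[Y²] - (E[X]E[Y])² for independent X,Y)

Var(XY) = E[X²]E[Y²] - (E[X]E[Y])²
E[Q] = 1, Var(Q) = 2.25
E[B] = -2.5, Var(B) = 0.083333333
E[Q²] = 2.25 + 1² = 3.25
E[B²] = 0.083333333 + (-2.5)² = 6.3333333
Var(Z) = 3.25*6.3333333 - (1*(-2.5))²
= 20.583333 - 6.25 = 14.333333

14.333333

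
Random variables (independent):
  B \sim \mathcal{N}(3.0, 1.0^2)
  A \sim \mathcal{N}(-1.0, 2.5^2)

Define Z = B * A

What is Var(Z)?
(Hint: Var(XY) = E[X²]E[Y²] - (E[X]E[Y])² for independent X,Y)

Var(XY) = E[X²]E[Y²] - (E[X]E[Y])²
E[B] = 3, Var(B) = 1
E[A] = -1, Var(A) = 6.25
E[B²] = 1 + 3² = 10
E[A²] = 6.25 + (-1)² = 7.25
Var(Z) = 10*7.25 - (3*(-1))²
= 72.5 - 9 = 63.5

63.5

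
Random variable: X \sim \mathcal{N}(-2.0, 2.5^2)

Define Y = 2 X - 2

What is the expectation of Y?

For Y = 2X - 2:
E[Y] = 2 * E[X] - 2
E[X] = -2.0 = -2
E[Y] = 2 * (-2) - 2 = -6

-6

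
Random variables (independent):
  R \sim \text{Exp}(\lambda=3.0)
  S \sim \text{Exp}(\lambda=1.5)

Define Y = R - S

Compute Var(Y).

For independent RVs: Var(aX + bY) = a²Var(X) + b²Var(Y)
Var(R) = 0.11111111
Var(S) = 0.44444444
Var(Y) = 1²*0.11111111 + (-1)²*0.44444444
= 1*0.11111111 + 1*0.44444444 = 0.55555556

0.55555556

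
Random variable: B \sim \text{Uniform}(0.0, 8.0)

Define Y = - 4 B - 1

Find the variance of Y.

For Y = aB + b: Var(Y) = a² * Var(B)
Var(B) = (8 - 0)^2/12 = 5.3333333
Var(Y) = (-4)² * 5.3333333 = 16 * 5.3333333 = 85.333333

85.333333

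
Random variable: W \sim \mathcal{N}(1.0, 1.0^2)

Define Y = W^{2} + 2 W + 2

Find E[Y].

E[Y] = 1*E[W²] + 2*E[W] + 2
E[W] = 1
E[W²] = Var(W) + (E[W])² = 1 + 1 = 2
E[Y] = 1*2 + 2*1 + 2 = 6

6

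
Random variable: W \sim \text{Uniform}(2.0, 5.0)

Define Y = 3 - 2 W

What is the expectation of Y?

For Y = -2W + 3:
E[Y] = -2 * E[W] + 3
E[W] = (2 + 5)/2 = 3.5
E[Y] = -2 * 3.5 + 3 = -4

-4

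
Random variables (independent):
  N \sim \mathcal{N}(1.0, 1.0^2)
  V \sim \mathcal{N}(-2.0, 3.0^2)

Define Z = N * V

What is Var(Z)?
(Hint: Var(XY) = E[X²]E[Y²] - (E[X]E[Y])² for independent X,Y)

Var(XY) = E[X²]E[Y²] - (E[X]E[Y])²
E[N] = 1, Var(N) = 1
E[V] = -2, Var(V) = 9
E[N²] = 1 + 1² = 2
E[V²] = 9 + (-2)² = 13
Var(Z) = 2*13 - (1*(-2))²
= 26 - 4 = 22

22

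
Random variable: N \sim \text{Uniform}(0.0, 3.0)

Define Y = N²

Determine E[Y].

Using E[X²] = Var(X) + (E[X])²:
E[N] = 1.5
Var(N) = (3 - 0)^2/12 = 0.75
E[N²] = 0.75 + 1.5² = 0.75 + 2.25 = 3

3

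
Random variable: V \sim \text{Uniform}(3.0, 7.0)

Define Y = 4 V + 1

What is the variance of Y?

For Y = aV + b: Var(Y) = a² * Var(V)
Var(V) = (7 - 3)^2/12 = 1.3333333
Var(Y) = 4² * 1.3333333 = 16 * 1.3333333 = 21.333333

21.333333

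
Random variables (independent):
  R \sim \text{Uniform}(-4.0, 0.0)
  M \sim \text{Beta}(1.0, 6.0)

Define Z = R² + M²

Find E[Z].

E[Z] = E[R²] + E[M²]
E[R²] = Var(R) + E[R]² = 1.3333333 + 4 = 5.3333333
E[M²] = Var(M) + E[M]² = 0.015306122 + 0.020408163 = 0.035714286
E[Z] = 5.3333333 + 0.035714286 = 5.3690476

5.3690476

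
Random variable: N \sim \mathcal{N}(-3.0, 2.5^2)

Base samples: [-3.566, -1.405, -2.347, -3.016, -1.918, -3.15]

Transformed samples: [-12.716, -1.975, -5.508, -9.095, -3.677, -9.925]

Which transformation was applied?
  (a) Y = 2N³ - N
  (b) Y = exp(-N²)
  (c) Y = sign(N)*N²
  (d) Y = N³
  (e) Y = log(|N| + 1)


Checking option (c) Y = sign(N)*N²:
  N = -3.566 -> Y = -12.716 ✓
  N = -1.405 -> Y = -1.975 ✓
  N = -2.347 -> Y = -5.508 ✓
All samples match this transformation.

(c) sign(N)*N²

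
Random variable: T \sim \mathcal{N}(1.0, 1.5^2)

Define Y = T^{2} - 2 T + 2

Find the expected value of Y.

E[Y] = 1*E[T²] - 2*E[T] + 2
E[T] = 1
E[T²] = Var(T) + (E[T])² = 2.25 + 1 = 3.25
E[Y] = 1*3.25 - 2*1 + 2 = 3.25

3.25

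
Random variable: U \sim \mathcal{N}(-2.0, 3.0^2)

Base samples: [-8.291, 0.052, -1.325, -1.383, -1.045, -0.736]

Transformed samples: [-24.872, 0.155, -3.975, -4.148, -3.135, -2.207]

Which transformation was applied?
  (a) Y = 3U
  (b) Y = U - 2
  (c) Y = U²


Checking option (a) Y = 3U:
  U = -8.291 -> Y = -24.872 ✓
  U = 0.052 -> Y = 0.155 ✓
  U = -1.325 -> Y = -3.975 ✓
All samples match this transformation.

(a) 3U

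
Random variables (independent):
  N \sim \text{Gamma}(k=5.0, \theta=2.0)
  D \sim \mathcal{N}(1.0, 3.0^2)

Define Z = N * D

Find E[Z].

For independent RVs: E[XY] = E[X]*E[Y]
E[N] = 10
E[D] = 1
E[Z] = 10 * 1 = 10

10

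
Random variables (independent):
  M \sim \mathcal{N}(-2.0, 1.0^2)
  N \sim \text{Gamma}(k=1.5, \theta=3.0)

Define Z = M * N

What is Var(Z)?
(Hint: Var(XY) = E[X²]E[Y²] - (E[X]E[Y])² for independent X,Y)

Var(XY) = E[X²]E[Y²] - (E[X]E[Y])²
E[M] = -2, Var(M) = 1
E[N] = 4.5, Var(N) = 13.5
E[M²] = 1 + (-2)² = 5
E[N²] = 13.5 + 4.5² = 33.75
Var(Z) = 5*33.75 - (-2*4.5)²
= 168.75 - 81 = 87.75

87.75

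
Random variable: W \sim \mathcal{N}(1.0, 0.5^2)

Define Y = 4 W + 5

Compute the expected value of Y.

For Y = 4W + 5:
E[Y] = 4 * E[W] + 5
E[W] = 1.0 = 1
E[Y] = 4 * 1 + 5 = 9

9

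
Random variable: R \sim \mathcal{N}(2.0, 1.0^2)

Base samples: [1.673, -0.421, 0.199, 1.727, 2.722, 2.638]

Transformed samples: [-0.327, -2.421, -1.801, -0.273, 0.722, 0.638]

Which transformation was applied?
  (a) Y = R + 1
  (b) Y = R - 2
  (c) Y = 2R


Checking option (b) Y = R - 2:
  R = 1.673 -> Y = -0.327 ✓
  R = -0.421 -> Y = -2.421 ✓
  R = 0.199 -> Y = -1.801 ✓
All samples match this transformation.

(b) R - 2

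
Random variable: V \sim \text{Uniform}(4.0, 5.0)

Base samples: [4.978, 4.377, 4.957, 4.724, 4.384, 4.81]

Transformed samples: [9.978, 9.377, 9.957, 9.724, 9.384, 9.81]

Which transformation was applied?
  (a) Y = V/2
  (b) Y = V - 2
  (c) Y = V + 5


Checking option (c) Y = V + 5:
  V = 4.978 -> Y = 9.978 ✓
  V = 4.377 -> Y = 9.377 ✓
  V = 4.957 -> Y = 9.957 ✓
All samples match this transformation.

(c) V + 5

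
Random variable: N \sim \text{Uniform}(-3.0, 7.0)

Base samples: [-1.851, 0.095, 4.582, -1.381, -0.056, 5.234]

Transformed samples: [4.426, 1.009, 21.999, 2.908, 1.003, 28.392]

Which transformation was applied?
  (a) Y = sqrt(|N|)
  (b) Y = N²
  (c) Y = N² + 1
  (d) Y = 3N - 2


Checking option (c) Y = N² + 1:
  N = -1.851 -> Y = 4.426 ✓
  N = 0.095 -> Y = 1.009 ✓
  N = 4.582 -> Y = 21.999 ✓
All samples match this transformation.

(c) N² + 1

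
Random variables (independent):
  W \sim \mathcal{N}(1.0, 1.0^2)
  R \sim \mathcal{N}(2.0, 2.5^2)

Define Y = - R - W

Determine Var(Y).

For independent RVs: Var(aX + bY) = a²Var(X) + b²Var(Y)
Var(W) = 1
Var(R) = 6.25
Var(Y) = (-1)²*1 + (-1)²*6.25
= 1*1 + 1*6.25 = 7.25

7.25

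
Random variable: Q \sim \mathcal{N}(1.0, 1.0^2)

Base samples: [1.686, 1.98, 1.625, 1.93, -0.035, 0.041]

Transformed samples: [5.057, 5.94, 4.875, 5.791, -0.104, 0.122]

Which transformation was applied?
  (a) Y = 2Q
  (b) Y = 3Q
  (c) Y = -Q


Checking option (b) Y = 3Q:
  Q = 1.686 -> Y = 5.057 ✓
  Q = 1.98 -> Y = 5.94 ✓
  Q = 1.625 -> Y = 4.875 ✓
All samples match this transformation.

(b) 3Q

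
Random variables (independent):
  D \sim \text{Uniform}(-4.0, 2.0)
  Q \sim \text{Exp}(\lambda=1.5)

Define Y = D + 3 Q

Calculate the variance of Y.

For independent RVs: Var(aX + bY) = a²Var(X) + b²Var(Y)
Var(D) = 3
Var(Q) = 0.44444444
Var(Y) = 1²*3 + 3²*0.44444444
= 1*3 + 9*0.44444444 = 7

7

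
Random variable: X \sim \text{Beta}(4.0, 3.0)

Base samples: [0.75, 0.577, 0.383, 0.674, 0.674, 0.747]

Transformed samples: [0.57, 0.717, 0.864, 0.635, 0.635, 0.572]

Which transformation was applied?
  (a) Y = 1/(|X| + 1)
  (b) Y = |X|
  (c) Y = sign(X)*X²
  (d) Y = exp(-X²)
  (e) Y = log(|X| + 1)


Checking option (d) Y = exp(-X²):
  X = 0.75 -> Y = 0.57 ✓
  X = 0.577 -> Y = 0.717 ✓
  X = 0.383 -> Y = 0.864 ✓
All samples match this transformation.

(d) exp(-X²)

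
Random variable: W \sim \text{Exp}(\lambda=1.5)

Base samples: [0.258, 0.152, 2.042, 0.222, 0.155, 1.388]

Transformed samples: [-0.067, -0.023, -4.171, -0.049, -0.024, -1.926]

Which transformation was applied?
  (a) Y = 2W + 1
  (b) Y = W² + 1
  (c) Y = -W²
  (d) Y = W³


Checking option (c) Y = -W²:
  W = 0.258 -> Y = -0.067 ✓
  W = 0.152 -> Y = -0.023 ✓
  W = 2.042 -> Y = -4.171 ✓
All samples match this transformation.

(c) -W²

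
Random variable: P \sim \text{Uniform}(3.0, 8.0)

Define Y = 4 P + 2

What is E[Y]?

For Y = 4P + 2:
E[Y] = 4 * E[P] + 2
E[P] = (3 + 8)/2 = 5.5
E[Y] = 4 * 5.5 + 2 = 24

24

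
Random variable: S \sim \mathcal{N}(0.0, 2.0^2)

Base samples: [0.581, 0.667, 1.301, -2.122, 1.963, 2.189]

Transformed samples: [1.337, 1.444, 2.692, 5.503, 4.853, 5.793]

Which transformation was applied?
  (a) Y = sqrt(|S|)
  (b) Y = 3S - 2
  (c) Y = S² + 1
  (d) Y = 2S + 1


Checking option (c) Y = S² + 1:
  S = 0.581 -> Y = 1.337 ✓
  S = 0.667 -> Y = 1.444 ✓
  S = 1.301 -> Y = 2.692 ✓
All samples match this transformation.

(c) S² + 1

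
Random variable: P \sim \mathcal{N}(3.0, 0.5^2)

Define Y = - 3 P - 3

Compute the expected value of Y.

For Y = -3P - 3:
E[Y] = -3 * E[P] - 3
E[P] = 3.0 = 3
E[Y] = -3 * 3 - 3 = -12

-12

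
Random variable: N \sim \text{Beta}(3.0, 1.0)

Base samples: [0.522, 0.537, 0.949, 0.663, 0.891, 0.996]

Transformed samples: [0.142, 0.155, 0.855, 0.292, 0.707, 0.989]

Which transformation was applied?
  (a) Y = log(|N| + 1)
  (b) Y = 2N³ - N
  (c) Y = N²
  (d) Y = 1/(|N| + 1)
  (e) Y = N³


Checking option (e) Y = N³:
  N = 0.522 -> Y = 0.142 ✓
  N = 0.537 -> Y = 0.155 ✓
  N = 0.949 -> Y = 0.855 ✓
All samples match this transformation.

(e) N³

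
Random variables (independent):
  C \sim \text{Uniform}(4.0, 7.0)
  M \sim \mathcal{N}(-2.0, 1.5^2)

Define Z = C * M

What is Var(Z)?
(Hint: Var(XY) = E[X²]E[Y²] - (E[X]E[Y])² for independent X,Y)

Var(XY) = E[X²]E[Y²] - (E[X]E[Y])²
E[C] = 5.5, Var(C) = 0.75
E[M] = -2, Var(M) = 2.25
E[C²] = 0.75 + 5.5² = 31
E[M²] = 2.25 + (-2)² = 6.25
Var(Z) = 31*6.25 - (5.5*(-2))²
= 193.75 - 121 = 72.75

72.75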